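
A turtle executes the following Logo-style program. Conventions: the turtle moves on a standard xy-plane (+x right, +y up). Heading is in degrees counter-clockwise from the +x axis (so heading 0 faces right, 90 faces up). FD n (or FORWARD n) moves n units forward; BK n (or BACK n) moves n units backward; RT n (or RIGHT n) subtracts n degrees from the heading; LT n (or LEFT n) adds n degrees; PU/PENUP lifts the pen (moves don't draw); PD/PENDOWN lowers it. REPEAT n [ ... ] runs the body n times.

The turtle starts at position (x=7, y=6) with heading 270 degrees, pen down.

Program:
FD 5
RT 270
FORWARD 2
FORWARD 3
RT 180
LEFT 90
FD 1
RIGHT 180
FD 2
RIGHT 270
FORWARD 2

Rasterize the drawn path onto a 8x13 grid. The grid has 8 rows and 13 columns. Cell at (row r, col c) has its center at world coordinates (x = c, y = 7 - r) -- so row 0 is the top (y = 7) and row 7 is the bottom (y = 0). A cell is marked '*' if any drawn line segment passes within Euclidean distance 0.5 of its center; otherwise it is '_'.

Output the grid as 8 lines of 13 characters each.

Answer: _____________
_______*_____
_______*_____
_______*_____
_______*_____
_______*__***
_______******
____________*

Derivation:
Segment 0: (7,6) -> (7,1)
Segment 1: (7,1) -> (9,1)
Segment 2: (9,1) -> (12,1)
Segment 3: (12,1) -> (12,0)
Segment 4: (12,0) -> (12,2)
Segment 5: (12,2) -> (10,2)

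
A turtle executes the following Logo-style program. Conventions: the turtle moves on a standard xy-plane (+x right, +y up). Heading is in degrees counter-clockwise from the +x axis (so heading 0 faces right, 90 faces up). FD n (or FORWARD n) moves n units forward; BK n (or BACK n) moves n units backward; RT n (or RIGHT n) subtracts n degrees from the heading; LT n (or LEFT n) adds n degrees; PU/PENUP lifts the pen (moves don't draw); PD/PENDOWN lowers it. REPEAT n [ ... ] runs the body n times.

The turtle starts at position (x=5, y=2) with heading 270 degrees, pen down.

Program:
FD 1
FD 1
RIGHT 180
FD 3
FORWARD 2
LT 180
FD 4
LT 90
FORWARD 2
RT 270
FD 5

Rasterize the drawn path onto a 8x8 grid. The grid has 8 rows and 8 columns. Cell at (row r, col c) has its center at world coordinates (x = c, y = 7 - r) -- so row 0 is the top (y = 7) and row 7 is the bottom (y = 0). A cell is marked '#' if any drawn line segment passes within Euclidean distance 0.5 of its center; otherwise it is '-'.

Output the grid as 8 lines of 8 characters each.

Segment 0: (5,2) -> (5,1)
Segment 1: (5,1) -> (5,0)
Segment 2: (5,0) -> (5,3)
Segment 3: (5,3) -> (5,5)
Segment 4: (5,5) -> (5,1)
Segment 5: (5,1) -> (7,1)
Segment 6: (7,1) -> (7,6)

Answer: --------
-------#
-----#-#
-----#-#
-----#-#
-----#-#
-----###
-----#--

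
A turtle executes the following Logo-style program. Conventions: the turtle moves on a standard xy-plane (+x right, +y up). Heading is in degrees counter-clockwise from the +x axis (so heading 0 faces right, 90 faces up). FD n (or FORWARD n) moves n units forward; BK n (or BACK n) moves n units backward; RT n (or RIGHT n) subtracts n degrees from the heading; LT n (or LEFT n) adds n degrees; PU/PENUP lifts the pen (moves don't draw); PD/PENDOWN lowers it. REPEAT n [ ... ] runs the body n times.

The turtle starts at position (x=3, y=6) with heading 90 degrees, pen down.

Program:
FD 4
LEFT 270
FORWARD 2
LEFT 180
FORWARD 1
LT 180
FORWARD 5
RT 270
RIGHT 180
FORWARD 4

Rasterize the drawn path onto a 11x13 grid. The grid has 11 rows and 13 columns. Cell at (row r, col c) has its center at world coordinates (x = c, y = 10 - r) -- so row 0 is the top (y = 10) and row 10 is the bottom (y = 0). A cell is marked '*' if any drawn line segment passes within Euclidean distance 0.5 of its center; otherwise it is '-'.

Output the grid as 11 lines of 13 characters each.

Segment 0: (3,6) -> (3,10)
Segment 1: (3,10) -> (5,10)
Segment 2: (5,10) -> (4,10)
Segment 3: (4,10) -> (9,10)
Segment 4: (9,10) -> (9,6)

Answer: ---*******---
---*-----*---
---*-----*---
---*-----*---
---*-----*---
-------------
-------------
-------------
-------------
-------------
-------------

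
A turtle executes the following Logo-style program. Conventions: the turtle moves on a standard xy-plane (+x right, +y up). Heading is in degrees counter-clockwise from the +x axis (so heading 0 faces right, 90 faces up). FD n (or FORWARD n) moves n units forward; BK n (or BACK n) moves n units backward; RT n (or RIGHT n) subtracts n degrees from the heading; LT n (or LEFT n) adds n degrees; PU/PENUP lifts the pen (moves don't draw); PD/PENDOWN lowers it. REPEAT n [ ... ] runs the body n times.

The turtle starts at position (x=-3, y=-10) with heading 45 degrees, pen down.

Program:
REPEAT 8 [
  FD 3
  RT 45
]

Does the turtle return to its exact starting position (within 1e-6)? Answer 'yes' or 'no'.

Answer: yes

Derivation:
Executing turtle program step by step:
Start: pos=(-3,-10), heading=45, pen down
REPEAT 8 [
  -- iteration 1/8 --
  FD 3: (-3,-10) -> (-0.879,-7.879) [heading=45, draw]
  RT 45: heading 45 -> 0
  -- iteration 2/8 --
  FD 3: (-0.879,-7.879) -> (2.121,-7.879) [heading=0, draw]
  RT 45: heading 0 -> 315
  -- iteration 3/8 --
  FD 3: (2.121,-7.879) -> (4.243,-10) [heading=315, draw]
  RT 45: heading 315 -> 270
  -- iteration 4/8 --
  FD 3: (4.243,-10) -> (4.243,-13) [heading=270, draw]
  RT 45: heading 270 -> 225
  -- iteration 5/8 --
  FD 3: (4.243,-13) -> (2.121,-15.121) [heading=225, draw]
  RT 45: heading 225 -> 180
  -- iteration 6/8 --
  FD 3: (2.121,-15.121) -> (-0.879,-15.121) [heading=180, draw]
  RT 45: heading 180 -> 135
  -- iteration 7/8 --
  FD 3: (-0.879,-15.121) -> (-3,-13) [heading=135, draw]
  RT 45: heading 135 -> 90
  -- iteration 8/8 --
  FD 3: (-3,-13) -> (-3,-10) [heading=90, draw]
  RT 45: heading 90 -> 45
]
Final: pos=(-3,-10), heading=45, 8 segment(s) drawn

Start position: (-3, -10)
Final position: (-3, -10)
Distance = 0; < 1e-6 -> CLOSED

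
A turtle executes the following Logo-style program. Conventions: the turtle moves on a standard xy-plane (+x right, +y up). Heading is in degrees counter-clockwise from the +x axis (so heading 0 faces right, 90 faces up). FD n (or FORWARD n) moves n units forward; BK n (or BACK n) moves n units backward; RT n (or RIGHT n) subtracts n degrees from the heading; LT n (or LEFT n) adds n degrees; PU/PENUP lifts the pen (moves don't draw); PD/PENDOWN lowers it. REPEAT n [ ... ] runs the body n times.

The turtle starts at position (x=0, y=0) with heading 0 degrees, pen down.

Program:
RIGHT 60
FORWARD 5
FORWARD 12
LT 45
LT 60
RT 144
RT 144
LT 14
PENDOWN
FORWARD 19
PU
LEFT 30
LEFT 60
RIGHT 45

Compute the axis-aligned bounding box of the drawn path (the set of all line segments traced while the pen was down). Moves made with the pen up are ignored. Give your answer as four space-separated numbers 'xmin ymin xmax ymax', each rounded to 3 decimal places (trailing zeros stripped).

Answer: -3.965 -14.722 8.5 0

Derivation:
Executing turtle program step by step:
Start: pos=(0,0), heading=0, pen down
RT 60: heading 0 -> 300
FD 5: (0,0) -> (2.5,-4.33) [heading=300, draw]
FD 12: (2.5,-4.33) -> (8.5,-14.722) [heading=300, draw]
LT 45: heading 300 -> 345
LT 60: heading 345 -> 45
RT 144: heading 45 -> 261
RT 144: heading 261 -> 117
LT 14: heading 117 -> 131
PD: pen down
FD 19: (8.5,-14.722) -> (-3.965,-0.383) [heading=131, draw]
PU: pen up
LT 30: heading 131 -> 161
LT 60: heading 161 -> 221
RT 45: heading 221 -> 176
Final: pos=(-3.965,-0.383), heading=176, 3 segment(s) drawn

Segment endpoints: x in {-3.965, 0, 2.5, 8.5}, y in {-14.722, -4.33, -0.383, 0}
xmin=-3.965, ymin=-14.722, xmax=8.5, ymax=0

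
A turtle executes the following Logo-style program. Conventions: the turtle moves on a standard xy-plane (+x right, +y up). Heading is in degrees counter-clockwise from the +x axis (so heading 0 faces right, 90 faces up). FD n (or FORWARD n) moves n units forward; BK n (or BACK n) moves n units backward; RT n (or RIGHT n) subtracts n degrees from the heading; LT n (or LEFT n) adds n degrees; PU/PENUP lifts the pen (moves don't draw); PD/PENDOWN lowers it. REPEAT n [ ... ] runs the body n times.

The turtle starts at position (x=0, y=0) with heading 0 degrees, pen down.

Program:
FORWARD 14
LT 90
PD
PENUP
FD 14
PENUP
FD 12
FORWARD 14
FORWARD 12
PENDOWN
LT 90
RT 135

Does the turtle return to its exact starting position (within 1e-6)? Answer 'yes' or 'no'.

Executing turtle program step by step:
Start: pos=(0,0), heading=0, pen down
FD 14: (0,0) -> (14,0) [heading=0, draw]
LT 90: heading 0 -> 90
PD: pen down
PU: pen up
FD 14: (14,0) -> (14,14) [heading=90, move]
PU: pen up
FD 12: (14,14) -> (14,26) [heading=90, move]
FD 14: (14,26) -> (14,40) [heading=90, move]
FD 12: (14,40) -> (14,52) [heading=90, move]
PD: pen down
LT 90: heading 90 -> 180
RT 135: heading 180 -> 45
Final: pos=(14,52), heading=45, 1 segment(s) drawn

Start position: (0, 0)
Final position: (14, 52)
Distance = 53.852; >= 1e-6 -> NOT closed

Answer: no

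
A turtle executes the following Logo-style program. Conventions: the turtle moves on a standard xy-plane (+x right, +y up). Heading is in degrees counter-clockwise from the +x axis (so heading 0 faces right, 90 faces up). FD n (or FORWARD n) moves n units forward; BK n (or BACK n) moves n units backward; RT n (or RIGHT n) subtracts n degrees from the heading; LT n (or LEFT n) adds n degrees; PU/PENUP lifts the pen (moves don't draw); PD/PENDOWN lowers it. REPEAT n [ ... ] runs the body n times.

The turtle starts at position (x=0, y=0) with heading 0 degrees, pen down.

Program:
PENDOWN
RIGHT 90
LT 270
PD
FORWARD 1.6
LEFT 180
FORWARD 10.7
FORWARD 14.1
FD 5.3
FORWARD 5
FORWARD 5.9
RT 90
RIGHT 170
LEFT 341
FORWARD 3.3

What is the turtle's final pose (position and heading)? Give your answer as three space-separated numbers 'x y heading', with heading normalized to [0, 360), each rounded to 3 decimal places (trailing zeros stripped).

Answer: 39.916 3.259 81

Derivation:
Executing turtle program step by step:
Start: pos=(0,0), heading=0, pen down
PD: pen down
RT 90: heading 0 -> 270
LT 270: heading 270 -> 180
PD: pen down
FD 1.6: (0,0) -> (-1.6,0) [heading=180, draw]
LT 180: heading 180 -> 0
FD 10.7: (-1.6,0) -> (9.1,0) [heading=0, draw]
FD 14.1: (9.1,0) -> (23.2,0) [heading=0, draw]
FD 5.3: (23.2,0) -> (28.5,0) [heading=0, draw]
FD 5: (28.5,0) -> (33.5,0) [heading=0, draw]
FD 5.9: (33.5,0) -> (39.4,0) [heading=0, draw]
RT 90: heading 0 -> 270
RT 170: heading 270 -> 100
LT 341: heading 100 -> 81
FD 3.3: (39.4,0) -> (39.916,3.259) [heading=81, draw]
Final: pos=(39.916,3.259), heading=81, 7 segment(s) drawn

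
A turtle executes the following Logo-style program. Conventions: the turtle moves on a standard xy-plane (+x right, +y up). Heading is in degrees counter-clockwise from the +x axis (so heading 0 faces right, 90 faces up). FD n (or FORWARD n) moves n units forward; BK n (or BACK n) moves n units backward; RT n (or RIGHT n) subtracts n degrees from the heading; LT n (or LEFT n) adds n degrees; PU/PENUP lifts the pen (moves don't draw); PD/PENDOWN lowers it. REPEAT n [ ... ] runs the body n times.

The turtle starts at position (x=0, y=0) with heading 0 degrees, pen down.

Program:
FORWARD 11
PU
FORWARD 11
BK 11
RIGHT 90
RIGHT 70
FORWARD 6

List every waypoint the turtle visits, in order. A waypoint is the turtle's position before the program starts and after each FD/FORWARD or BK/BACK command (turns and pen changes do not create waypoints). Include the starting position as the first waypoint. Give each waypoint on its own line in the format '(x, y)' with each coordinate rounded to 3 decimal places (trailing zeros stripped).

Answer: (0, 0)
(11, 0)
(22, 0)
(11, 0)
(5.362, -2.052)

Derivation:
Executing turtle program step by step:
Start: pos=(0,0), heading=0, pen down
FD 11: (0,0) -> (11,0) [heading=0, draw]
PU: pen up
FD 11: (11,0) -> (22,0) [heading=0, move]
BK 11: (22,0) -> (11,0) [heading=0, move]
RT 90: heading 0 -> 270
RT 70: heading 270 -> 200
FD 6: (11,0) -> (5.362,-2.052) [heading=200, move]
Final: pos=(5.362,-2.052), heading=200, 1 segment(s) drawn
Waypoints (5 total):
(0, 0)
(11, 0)
(22, 0)
(11, 0)
(5.362, -2.052)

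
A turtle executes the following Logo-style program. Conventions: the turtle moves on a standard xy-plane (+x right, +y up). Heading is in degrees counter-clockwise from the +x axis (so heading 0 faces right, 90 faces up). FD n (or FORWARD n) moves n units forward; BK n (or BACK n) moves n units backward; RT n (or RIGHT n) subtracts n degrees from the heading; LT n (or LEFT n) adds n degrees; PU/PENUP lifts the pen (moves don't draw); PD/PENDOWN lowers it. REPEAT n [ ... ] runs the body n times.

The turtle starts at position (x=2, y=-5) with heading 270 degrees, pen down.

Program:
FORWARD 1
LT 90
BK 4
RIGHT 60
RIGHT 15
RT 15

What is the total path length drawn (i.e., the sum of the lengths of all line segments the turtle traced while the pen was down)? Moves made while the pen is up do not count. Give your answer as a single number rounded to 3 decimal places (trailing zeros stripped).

Answer: 5

Derivation:
Executing turtle program step by step:
Start: pos=(2,-5), heading=270, pen down
FD 1: (2,-5) -> (2,-6) [heading=270, draw]
LT 90: heading 270 -> 0
BK 4: (2,-6) -> (-2,-6) [heading=0, draw]
RT 60: heading 0 -> 300
RT 15: heading 300 -> 285
RT 15: heading 285 -> 270
Final: pos=(-2,-6), heading=270, 2 segment(s) drawn

Segment lengths:
  seg 1: (2,-5) -> (2,-6), length = 1
  seg 2: (2,-6) -> (-2,-6), length = 4
Total = 5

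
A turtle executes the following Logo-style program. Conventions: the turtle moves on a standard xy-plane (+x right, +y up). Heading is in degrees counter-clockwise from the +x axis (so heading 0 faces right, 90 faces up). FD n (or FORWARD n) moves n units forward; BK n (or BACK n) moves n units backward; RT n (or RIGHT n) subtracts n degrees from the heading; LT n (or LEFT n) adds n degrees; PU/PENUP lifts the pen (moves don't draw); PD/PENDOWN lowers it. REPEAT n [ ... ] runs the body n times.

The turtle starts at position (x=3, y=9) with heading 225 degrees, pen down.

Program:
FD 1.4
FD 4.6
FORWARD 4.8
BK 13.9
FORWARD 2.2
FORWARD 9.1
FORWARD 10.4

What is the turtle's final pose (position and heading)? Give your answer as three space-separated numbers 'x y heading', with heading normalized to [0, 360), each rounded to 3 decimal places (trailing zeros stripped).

Answer: -10.152 -4.152 225

Derivation:
Executing turtle program step by step:
Start: pos=(3,9), heading=225, pen down
FD 1.4: (3,9) -> (2.01,8.01) [heading=225, draw]
FD 4.6: (2.01,8.01) -> (-1.243,4.757) [heading=225, draw]
FD 4.8: (-1.243,4.757) -> (-4.637,1.363) [heading=225, draw]
BK 13.9: (-4.637,1.363) -> (5.192,11.192) [heading=225, draw]
FD 2.2: (5.192,11.192) -> (3.636,9.636) [heading=225, draw]
FD 9.1: (3.636,9.636) -> (-2.798,3.202) [heading=225, draw]
FD 10.4: (-2.798,3.202) -> (-10.152,-4.152) [heading=225, draw]
Final: pos=(-10.152,-4.152), heading=225, 7 segment(s) drawn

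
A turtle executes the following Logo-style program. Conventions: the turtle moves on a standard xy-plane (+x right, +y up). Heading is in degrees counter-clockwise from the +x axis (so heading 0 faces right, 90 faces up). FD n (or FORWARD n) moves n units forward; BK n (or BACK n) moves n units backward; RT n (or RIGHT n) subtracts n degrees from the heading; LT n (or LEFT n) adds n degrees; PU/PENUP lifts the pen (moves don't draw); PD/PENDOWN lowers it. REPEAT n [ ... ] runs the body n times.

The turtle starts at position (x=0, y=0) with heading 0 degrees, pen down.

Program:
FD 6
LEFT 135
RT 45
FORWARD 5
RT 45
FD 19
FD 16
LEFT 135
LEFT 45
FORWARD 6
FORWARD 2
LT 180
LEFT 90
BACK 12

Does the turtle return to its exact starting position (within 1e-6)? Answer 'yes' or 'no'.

Answer: no

Derivation:
Executing turtle program step by step:
Start: pos=(0,0), heading=0, pen down
FD 6: (0,0) -> (6,0) [heading=0, draw]
LT 135: heading 0 -> 135
RT 45: heading 135 -> 90
FD 5: (6,0) -> (6,5) [heading=90, draw]
RT 45: heading 90 -> 45
FD 19: (6,5) -> (19.435,18.435) [heading=45, draw]
FD 16: (19.435,18.435) -> (30.749,29.749) [heading=45, draw]
LT 135: heading 45 -> 180
LT 45: heading 180 -> 225
FD 6: (30.749,29.749) -> (26.506,25.506) [heading=225, draw]
FD 2: (26.506,25.506) -> (25.092,24.092) [heading=225, draw]
LT 180: heading 225 -> 45
LT 90: heading 45 -> 135
BK 12: (25.092,24.092) -> (33.577,15.607) [heading=135, draw]
Final: pos=(33.577,15.607), heading=135, 7 segment(s) drawn

Start position: (0, 0)
Final position: (33.577, 15.607)
Distance = 37.027; >= 1e-6 -> NOT closed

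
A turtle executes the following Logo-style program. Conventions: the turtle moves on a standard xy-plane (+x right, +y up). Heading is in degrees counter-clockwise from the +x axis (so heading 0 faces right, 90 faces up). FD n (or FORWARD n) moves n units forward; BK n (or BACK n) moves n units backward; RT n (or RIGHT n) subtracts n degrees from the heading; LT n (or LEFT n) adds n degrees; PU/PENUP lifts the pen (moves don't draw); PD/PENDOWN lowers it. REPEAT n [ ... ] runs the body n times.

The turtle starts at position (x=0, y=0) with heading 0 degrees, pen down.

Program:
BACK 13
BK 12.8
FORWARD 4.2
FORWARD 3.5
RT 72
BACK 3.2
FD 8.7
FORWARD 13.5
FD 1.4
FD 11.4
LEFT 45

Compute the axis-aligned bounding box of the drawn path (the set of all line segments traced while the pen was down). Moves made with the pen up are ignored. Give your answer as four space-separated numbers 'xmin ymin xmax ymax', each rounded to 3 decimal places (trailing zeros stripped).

Answer: -25.8 -30.244 0 3.043

Derivation:
Executing turtle program step by step:
Start: pos=(0,0), heading=0, pen down
BK 13: (0,0) -> (-13,0) [heading=0, draw]
BK 12.8: (-13,0) -> (-25.8,0) [heading=0, draw]
FD 4.2: (-25.8,0) -> (-21.6,0) [heading=0, draw]
FD 3.5: (-21.6,0) -> (-18.1,0) [heading=0, draw]
RT 72: heading 0 -> 288
BK 3.2: (-18.1,0) -> (-19.089,3.043) [heading=288, draw]
FD 8.7: (-19.089,3.043) -> (-16.4,-5.231) [heading=288, draw]
FD 13.5: (-16.4,-5.231) -> (-12.229,-18.07) [heading=288, draw]
FD 1.4: (-12.229,-18.07) -> (-11.796,-19.402) [heading=288, draw]
FD 11.4: (-11.796,-19.402) -> (-8.273,-30.244) [heading=288, draw]
LT 45: heading 288 -> 333
Final: pos=(-8.273,-30.244), heading=333, 9 segment(s) drawn

Segment endpoints: x in {-25.8, -21.6, -19.089, -18.1, -16.4, -13, -12.229, -11.796, -8.273, 0}, y in {-30.244, -19.402, -18.07, -5.231, 0, 3.043}
xmin=-25.8, ymin=-30.244, xmax=0, ymax=3.043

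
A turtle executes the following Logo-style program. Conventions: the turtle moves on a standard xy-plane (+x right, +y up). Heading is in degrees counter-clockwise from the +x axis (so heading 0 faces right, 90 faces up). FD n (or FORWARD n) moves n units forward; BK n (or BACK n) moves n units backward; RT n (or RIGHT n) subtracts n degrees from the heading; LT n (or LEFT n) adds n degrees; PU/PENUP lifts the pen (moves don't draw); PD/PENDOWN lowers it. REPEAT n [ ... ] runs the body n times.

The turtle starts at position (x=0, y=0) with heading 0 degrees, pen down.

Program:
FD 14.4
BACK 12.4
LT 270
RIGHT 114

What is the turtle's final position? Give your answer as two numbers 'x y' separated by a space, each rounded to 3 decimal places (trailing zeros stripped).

Answer: 2 0

Derivation:
Executing turtle program step by step:
Start: pos=(0,0), heading=0, pen down
FD 14.4: (0,0) -> (14.4,0) [heading=0, draw]
BK 12.4: (14.4,0) -> (2,0) [heading=0, draw]
LT 270: heading 0 -> 270
RT 114: heading 270 -> 156
Final: pos=(2,0), heading=156, 2 segment(s) drawn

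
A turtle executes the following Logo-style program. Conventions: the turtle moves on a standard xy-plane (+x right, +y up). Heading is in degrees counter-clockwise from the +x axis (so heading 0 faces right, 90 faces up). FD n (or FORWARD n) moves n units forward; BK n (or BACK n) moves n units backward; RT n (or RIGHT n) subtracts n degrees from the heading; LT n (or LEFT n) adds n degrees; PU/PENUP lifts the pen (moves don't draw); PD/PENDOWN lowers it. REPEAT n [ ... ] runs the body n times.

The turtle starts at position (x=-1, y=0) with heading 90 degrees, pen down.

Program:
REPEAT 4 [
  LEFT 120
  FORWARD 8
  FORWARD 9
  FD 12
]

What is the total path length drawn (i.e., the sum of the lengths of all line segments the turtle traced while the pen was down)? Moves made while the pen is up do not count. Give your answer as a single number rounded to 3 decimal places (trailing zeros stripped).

Executing turtle program step by step:
Start: pos=(-1,0), heading=90, pen down
REPEAT 4 [
  -- iteration 1/4 --
  LT 120: heading 90 -> 210
  FD 8: (-1,0) -> (-7.928,-4) [heading=210, draw]
  FD 9: (-7.928,-4) -> (-15.722,-8.5) [heading=210, draw]
  FD 12: (-15.722,-8.5) -> (-26.115,-14.5) [heading=210, draw]
  -- iteration 2/4 --
  LT 120: heading 210 -> 330
  FD 8: (-26.115,-14.5) -> (-19.187,-18.5) [heading=330, draw]
  FD 9: (-19.187,-18.5) -> (-11.392,-23) [heading=330, draw]
  FD 12: (-11.392,-23) -> (-1,-29) [heading=330, draw]
  -- iteration 3/4 --
  LT 120: heading 330 -> 90
  FD 8: (-1,-29) -> (-1,-21) [heading=90, draw]
  FD 9: (-1,-21) -> (-1,-12) [heading=90, draw]
  FD 12: (-1,-12) -> (-1,0) [heading=90, draw]
  -- iteration 4/4 --
  LT 120: heading 90 -> 210
  FD 8: (-1,0) -> (-7.928,-4) [heading=210, draw]
  FD 9: (-7.928,-4) -> (-15.722,-8.5) [heading=210, draw]
  FD 12: (-15.722,-8.5) -> (-26.115,-14.5) [heading=210, draw]
]
Final: pos=(-26.115,-14.5), heading=210, 12 segment(s) drawn

Segment lengths:
  seg 1: (-1,0) -> (-7.928,-4), length = 8
  seg 2: (-7.928,-4) -> (-15.722,-8.5), length = 9
  seg 3: (-15.722,-8.5) -> (-26.115,-14.5), length = 12
  seg 4: (-26.115,-14.5) -> (-19.187,-18.5), length = 8
  seg 5: (-19.187,-18.5) -> (-11.392,-23), length = 9
  seg 6: (-11.392,-23) -> (-1,-29), length = 12
  seg 7: (-1,-29) -> (-1,-21), length = 8
  seg 8: (-1,-21) -> (-1,-12), length = 9
  seg 9: (-1,-12) -> (-1,0), length = 12
  seg 10: (-1,0) -> (-7.928,-4), length = 8
  seg 11: (-7.928,-4) -> (-15.722,-8.5), length = 9
  seg 12: (-15.722,-8.5) -> (-26.115,-14.5), length = 12
Total = 116

Answer: 116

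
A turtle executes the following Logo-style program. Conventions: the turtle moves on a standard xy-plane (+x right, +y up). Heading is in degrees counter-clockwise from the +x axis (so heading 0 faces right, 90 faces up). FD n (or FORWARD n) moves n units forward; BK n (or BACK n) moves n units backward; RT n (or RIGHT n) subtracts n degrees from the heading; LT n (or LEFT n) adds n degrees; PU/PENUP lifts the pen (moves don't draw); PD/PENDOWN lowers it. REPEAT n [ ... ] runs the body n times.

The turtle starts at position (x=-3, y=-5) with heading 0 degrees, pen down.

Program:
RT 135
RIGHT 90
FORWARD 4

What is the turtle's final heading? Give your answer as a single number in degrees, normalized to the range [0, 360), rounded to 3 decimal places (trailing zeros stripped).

Executing turtle program step by step:
Start: pos=(-3,-5), heading=0, pen down
RT 135: heading 0 -> 225
RT 90: heading 225 -> 135
FD 4: (-3,-5) -> (-5.828,-2.172) [heading=135, draw]
Final: pos=(-5.828,-2.172), heading=135, 1 segment(s) drawn

Answer: 135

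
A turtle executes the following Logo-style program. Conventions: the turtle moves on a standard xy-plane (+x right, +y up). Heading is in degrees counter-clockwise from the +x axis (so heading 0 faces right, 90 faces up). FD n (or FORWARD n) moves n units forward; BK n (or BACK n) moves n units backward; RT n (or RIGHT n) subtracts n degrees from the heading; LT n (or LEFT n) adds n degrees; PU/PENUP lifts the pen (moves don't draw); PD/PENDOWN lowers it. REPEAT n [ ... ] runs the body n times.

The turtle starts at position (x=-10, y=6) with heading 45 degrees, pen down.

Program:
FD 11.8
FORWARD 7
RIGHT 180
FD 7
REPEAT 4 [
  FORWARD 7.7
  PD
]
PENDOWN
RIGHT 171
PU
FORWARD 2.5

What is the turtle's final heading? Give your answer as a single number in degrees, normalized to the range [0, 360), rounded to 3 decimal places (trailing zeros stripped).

Answer: 54

Derivation:
Executing turtle program step by step:
Start: pos=(-10,6), heading=45, pen down
FD 11.8: (-10,6) -> (-1.656,14.344) [heading=45, draw]
FD 7: (-1.656,14.344) -> (3.294,19.294) [heading=45, draw]
RT 180: heading 45 -> 225
FD 7: (3.294,19.294) -> (-1.656,14.344) [heading=225, draw]
REPEAT 4 [
  -- iteration 1/4 --
  FD 7.7: (-1.656,14.344) -> (-7.101,8.899) [heading=225, draw]
  PD: pen down
  -- iteration 2/4 --
  FD 7.7: (-7.101,8.899) -> (-12.546,3.454) [heading=225, draw]
  PD: pen down
  -- iteration 3/4 --
  FD 7.7: (-12.546,3.454) -> (-17.99,-1.99) [heading=225, draw]
  PD: pen down
  -- iteration 4/4 --
  FD 7.7: (-17.99,-1.99) -> (-23.435,-7.435) [heading=225, draw]
  PD: pen down
]
PD: pen down
RT 171: heading 225 -> 54
PU: pen up
FD 2.5: (-23.435,-7.435) -> (-21.966,-5.412) [heading=54, move]
Final: pos=(-21.966,-5.412), heading=54, 7 segment(s) drawn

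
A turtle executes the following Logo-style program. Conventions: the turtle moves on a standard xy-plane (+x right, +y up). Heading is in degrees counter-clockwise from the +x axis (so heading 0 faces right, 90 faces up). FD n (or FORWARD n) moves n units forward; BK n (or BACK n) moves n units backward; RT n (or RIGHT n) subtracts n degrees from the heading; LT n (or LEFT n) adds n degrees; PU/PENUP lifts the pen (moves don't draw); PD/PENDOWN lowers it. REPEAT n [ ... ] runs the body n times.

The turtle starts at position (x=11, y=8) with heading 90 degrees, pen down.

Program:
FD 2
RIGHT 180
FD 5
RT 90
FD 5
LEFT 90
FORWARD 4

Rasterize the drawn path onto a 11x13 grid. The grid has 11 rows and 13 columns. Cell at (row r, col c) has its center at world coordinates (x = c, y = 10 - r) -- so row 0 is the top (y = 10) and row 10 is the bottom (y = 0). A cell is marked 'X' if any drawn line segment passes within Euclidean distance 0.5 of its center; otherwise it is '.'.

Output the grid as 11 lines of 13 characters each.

Answer: ...........X.
...........X.
...........X.
...........X.
...........X.
......XXXXXX.
......X......
......X......
......X......
......X......
.............

Derivation:
Segment 0: (11,8) -> (11,10)
Segment 1: (11,10) -> (11,5)
Segment 2: (11,5) -> (6,5)
Segment 3: (6,5) -> (6,1)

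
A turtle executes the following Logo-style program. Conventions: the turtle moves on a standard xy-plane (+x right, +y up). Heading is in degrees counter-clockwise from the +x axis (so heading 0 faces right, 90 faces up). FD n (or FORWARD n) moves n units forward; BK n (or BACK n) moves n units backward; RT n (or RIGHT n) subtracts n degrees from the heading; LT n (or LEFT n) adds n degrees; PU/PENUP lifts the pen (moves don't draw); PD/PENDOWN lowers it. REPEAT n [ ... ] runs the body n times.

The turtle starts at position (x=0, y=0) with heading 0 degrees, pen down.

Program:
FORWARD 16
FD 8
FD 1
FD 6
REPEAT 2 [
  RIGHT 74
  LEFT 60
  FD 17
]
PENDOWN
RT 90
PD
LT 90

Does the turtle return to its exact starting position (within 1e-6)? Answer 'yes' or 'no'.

Executing turtle program step by step:
Start: pos=(0,0), heading=0, pen down
FD 16: (0,0) -> (16,0) [heading=0, draw]
FD 8: (16,0) -> (24,0) [heading=0, draw]
FD 1: (24,0) -> (25,0) [heading=0, draw]
FD 6: (25,0) -> (31,0) [heading=0, draw]
REPEAT 2 [
  -- iteration 1/2 --
  RT 74: heading 0 -> 286
  LT 60: heading 286 -> 346
  FD 17: (31,0) -> (47.495,-4.113) [heading=346, draw]
  -- iteration 2/2 --
  RT 74: heading 346 -> 272
  LT 60: heading 272 -> 332
  FD 17: (47.495,-4.113) -> (62.505,-12.094) [heading=332, draw]
]
PD: pen down
RT 90: heading 332 -> 242
PD: pen down
LT 90: heading 242 -> 332
Final: pos=(62.505,-12.094), heading=332, 6 segment(s) drawn

Start position: (0, 0)
Final position: (62.505, -12.094)
Distance = 63.664; >= 1e-6 -> NOT closed

Answer: no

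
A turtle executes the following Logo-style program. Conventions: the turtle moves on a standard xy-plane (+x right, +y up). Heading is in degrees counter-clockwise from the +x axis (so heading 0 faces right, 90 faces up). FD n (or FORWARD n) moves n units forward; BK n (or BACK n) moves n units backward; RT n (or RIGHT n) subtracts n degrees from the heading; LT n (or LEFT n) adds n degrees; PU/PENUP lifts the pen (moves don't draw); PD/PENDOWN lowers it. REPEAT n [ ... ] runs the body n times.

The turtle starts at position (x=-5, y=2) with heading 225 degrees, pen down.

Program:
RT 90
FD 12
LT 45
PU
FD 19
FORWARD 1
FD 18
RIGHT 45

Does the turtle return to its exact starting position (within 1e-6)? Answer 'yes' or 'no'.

Answer: no

Derivation:
Executing turtle program step by step:
Start: pos=(-5,2), heading=225, pen down
RT 90: heading 225 -> 135
FD 12: (-5,2) -> (-13.485,10.485) [heading=135, draw]
LT 45: heading 135 -> 180
PU: pen up
FD 19: (-13.485,10.485) -> (-32.485,10.485) [heading=180, move]
FD 1: (-32.485,10.485) -> (-33.485,10.485) [heading=180, move]
FD 18: (-33.485,10.485) -> (-51.485,10.485) [heading=180, move]
RT 45: heading 180 -> 135
Final: pos=(-51.485,10.485), heading=135, 1 segment(s) drawn

Start position: (-5, 2)
Final position: (-51.485, 10.485)
Distance = 47.253; >= 1e-6 -> NOT closed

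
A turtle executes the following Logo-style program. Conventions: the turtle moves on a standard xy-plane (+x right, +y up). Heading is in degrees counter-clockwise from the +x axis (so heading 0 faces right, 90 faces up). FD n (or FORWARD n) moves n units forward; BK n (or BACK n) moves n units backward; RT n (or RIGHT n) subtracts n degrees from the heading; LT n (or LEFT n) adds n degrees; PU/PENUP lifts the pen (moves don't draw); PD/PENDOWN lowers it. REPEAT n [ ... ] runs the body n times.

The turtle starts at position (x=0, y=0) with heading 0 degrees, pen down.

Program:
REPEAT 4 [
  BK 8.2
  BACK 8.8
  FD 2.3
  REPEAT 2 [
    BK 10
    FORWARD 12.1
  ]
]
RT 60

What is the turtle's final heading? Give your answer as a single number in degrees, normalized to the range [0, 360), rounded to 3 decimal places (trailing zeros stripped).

Executing turtle program step by step:
Start: pos=(0,0), heading=0, pen down
REPEAT 4 [
  -- iteration 1/4 --
  BK 8.2: (0,0) -> (-8.2,0) [heading=0, draw]
  BK 8.8: (-8.2,0) -> (-17,0) [heading=0, draw]
  FD 2.3: (-17,0) -> (-14.7,0) [heading=0, draw]
  REPEAT 2 [
    -- iteration 1/2 --
    BK 10: (-14.7,0) -> (-24.7,0) [heading=0, draw]
    FD 12.1: (-24.7,0) -> (-12.6,0) [heading=0, draw]
    -- iteration 2/2 --
    BK 10: (-12.6,0) -> (-22.6,0) [heading=0, draw]
    FD 12.1: (-22.6,0) -> (-10.5,0) [heading=0, draw]
  ]
  -- iteration 2/4 --
  BK 8.2: (-10.5,0) -> (-18.7,0) [heading=0, draw]
  BK 8.8: (-18.7,0) -> (-27.5,0) [heading=0, draw]
  FD 2.3: (-27.5,0) -> (-25.2,0) [heading=0, draw]
  REPEAT 2 [
    -- iteration 1/2 --
    BK 10: (-25.2,0) -> (-35.2,0) [heading=0, draw]
    FD 12.1: (-35.2,0) -> (-23.1,0) [heading=0, draw]
    -- iteration 2/2 --
    BK 10: (-23.1,0) -> (-33.1,0) [heading=0, draw]
    FD 12.1: (-33.1,0) -> (-21,0) [heading=0, draw]
  ]
  -- iteration 3/4 --
  BK 8.2: (-21,0) -> (-29.2,0) [heading=0, draw]
  BK 8.8: (-29.2,0) -> (-38,0) [heading=0, draw]
  FD 2.3: (-38,0) -> (-35.7,0) [heading=0, draw]
  REPEAT 2 [
    -- iteration 1/2 --
    BK 10: (-35.7,0) -> (-45.7,0) [heading=0, draw]
    FD 12.1: (-45.7,0) -> (-33.6,0) [heading=0, draw]
    -- iteration 2/2 --
    BK 10: (-33.6,0) -> (-43.6,0) [heading=0, draw]
    FD 12.1: (-43.6,0) -> (-31.5,0) [heading=0, draw]
  ]
  -- iteration 4/4 --
  BK 8.2: (-31.5,0) -> (-39.7,0) [heading=0, draw]
  BK 8.8: (-39.7,0) -> (-48.5,0) [heading=0, draw]
  FD 2.3: (-48.5,0) -> (-46.2,0) [heading=0, draw]
  REPEAT 2 [
    -- iteration 1/2 --
    BK 10: (-46.2,0) -> (-56.2,0) [heading=0, draw]
    FD 12.1: (-56.2,0) -> (-44.1,0) [heading=0, draw]
    -- iteration 2/2 --
    BK 10: (-44.1,0) -> (-54.1,0) [heading=0, draw]
    FD 12.1: (-54.1,0) -> (-42,0) [heading=0, draw]
  ]
]
RT 60: heading 0 -> 300
Final: pos=(-42,0), heading=300, 28 segment(s) drawn

Answer: 300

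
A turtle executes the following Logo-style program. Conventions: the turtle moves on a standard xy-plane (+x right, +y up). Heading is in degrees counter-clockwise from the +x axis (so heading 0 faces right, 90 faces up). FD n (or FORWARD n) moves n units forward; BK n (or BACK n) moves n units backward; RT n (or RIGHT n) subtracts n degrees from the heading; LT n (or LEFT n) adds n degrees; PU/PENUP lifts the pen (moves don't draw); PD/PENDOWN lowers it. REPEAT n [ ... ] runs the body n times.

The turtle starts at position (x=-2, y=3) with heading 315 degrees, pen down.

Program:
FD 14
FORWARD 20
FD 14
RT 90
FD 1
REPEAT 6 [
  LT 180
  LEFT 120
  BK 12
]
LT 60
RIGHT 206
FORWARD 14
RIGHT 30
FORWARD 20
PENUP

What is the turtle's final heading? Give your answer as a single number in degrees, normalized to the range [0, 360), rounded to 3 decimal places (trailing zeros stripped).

Executing turtle program step by step:
Start: pos=(-2,3), heading=315, pen down
FD 14: (-2,3) -> (7.899,-6.899) [heading=315, draw]
FD 20: (7.899,-6.899) -> (22.042,-21.042) [heading=315, draw]
FD 14: (22.042,-21.042) -> (31.941,-30.941) [heading=315, draw]
RT 90: heading 315 -> 225
FD 1: (31.941,-30.941) -> (31.234,-31.648) [heading=225, draw]
REPEAT 6 [
  -- iteration 1/6 --
  LT 180: heading 225 -> 45
  LT 120: heading 45 -> 165
  BK 12: (31.234,-31.648) -> (42.825,-34.754) [heading=165, draw]
  -- iteration 2/6 --
  LT 180: heading 165 -> 345
  LT 120: heading 345 -> 105
  BK 12: (42.825,-34.754) -> (45.931,-46.345) [heading=105, draw]
  -- iteration 3/6 --
  LT 180: heading 105 -> 285
  LT 120: heading 285 -> 45
  BK 12: (45.931,-46.345) -> (37.446,-54.83) [heading=45, draw]
  -- iteration 4/6 --
  LT 180: heading 45 -> 225
  LT 120: heading 225 -> 345
  BK 12: (37.446,-54.83) -> (25.855,-51.725) [heading=345, draw]
  -- iteration 5/6 --
  LT 180: heading 345 -> 165
  LT 120: heading 165 -> 285
  BK 12: (25.855,-51.725) -> (22.749,-40.134) [heading=285, draw]
  -- iteration 6/6 --
  LT 180: heading 285 -> 105
  LT 120: heading 105 -> 225
  BK 12: (22.749,-40.134) -> (31.234,-31.648) [heading=225, draw]
]
LT 60: heading 225 -> 285
RT 206: heading 285 -> 79
FD 14: (31.234,-31.648) -> (33.905,-17.905) [heading=79, draw]
RT 30: heading 79 -> 49
FD 20: (33.905,-17.905) -> (47.027,-2.811) [heading=49, draw]
PU: pen up
Final: pos=(47.027,-2.811), heading=49, 12 segment(s) drawn

Answer: 49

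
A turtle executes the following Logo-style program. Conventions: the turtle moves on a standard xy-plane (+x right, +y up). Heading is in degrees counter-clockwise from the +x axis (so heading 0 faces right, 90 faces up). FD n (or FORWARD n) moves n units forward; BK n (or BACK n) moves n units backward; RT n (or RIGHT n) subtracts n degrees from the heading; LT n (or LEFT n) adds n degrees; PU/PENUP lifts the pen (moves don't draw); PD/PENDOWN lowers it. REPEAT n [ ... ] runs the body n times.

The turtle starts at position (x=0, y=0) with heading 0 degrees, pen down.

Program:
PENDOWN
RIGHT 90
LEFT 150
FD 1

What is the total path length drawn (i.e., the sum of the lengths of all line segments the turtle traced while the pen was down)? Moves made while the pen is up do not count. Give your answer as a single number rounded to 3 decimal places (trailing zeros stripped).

Executing turtle program step by step:
Start: pos=(0,0), heading=0, pen down
PD: pen down
RT 90: heading 0 -> 270
LT 150: heading 270 -> 60
FD 1: (0,0) -> (0.5,0.866) [heading=60, draw]
Final: pos=(0.5,0.866), heading=60, 1 segment(s) drawn

Segment lengths:
  seg 1: (0,0) -> (0.5,0.866), length = 1
Total = 1

Answer: 1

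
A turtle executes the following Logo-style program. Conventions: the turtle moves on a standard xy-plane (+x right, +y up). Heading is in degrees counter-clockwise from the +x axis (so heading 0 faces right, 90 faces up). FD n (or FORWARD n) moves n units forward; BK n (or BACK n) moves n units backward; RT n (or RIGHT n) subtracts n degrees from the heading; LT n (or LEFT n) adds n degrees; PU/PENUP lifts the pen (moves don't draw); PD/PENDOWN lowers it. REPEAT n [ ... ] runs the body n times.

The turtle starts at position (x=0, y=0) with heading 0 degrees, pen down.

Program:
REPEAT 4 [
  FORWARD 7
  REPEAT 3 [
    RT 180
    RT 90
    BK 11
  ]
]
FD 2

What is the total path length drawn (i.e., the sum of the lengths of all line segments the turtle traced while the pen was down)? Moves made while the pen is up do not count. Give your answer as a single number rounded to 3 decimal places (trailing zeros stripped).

Answer: 162

Derivation:
Executing turtle program step by step:
Start: pos=(0,0), heading=0, pen down
REPEAT 4 [
  -- iteration 1/4 --
  FD 7: (0,0) -> (7,0) [heading=0, draw]
  REPEAT 3 [
    -- iteration 1/3 --
    RT 180: heading 0 -> 180
    RT 90: heading 180 -> 90
    BK 11: (7,0) -> (7,-11) [heading=90, draw]
    -- iteration 2/3 --
    RT 180: heading 90 -> 270
    RT 90: heading 270 -> 180
    BK 11: (7,-11) -> (18,-11) [heading=180, draw]
    -- iteration 3/3 --
    RT 180: heading 180 -> 0
    RT 90: heading 0 -> 270
    BK 11: (18,-11) -> (18,0) [heading=270, draw]
  ]
  -- iteration 2/4 --
  FD 7: (18,0) -> (18,-7) [heading=270, draw]
  REPEAT 3 [
    -- iteration 1/3 --
    RT 180: heading 270 -> 90
    RT 90: heading 90 -> 0
    BK 11: (18,-7) -> (7,-7) [heading=0, draw]
    -- iteration 2/3 --
    RT 180: heading 0 -> 180
    RT 90: heading 180 -> 90
    BK 11: (7,-7) -> (7,-18) [heading=90, draw]
    -- iteration 3/3 --
    RT 180: heading 90 -> 270
    RT 90: heading 270 -> 180
    BK 11: (7,-18) -> (18,-18) [heading=180, draw]
  ]
  -- iteration 3/4 --
  FD 7: (18,-18) -> (11,-18) [heading=180, draw]
  REPEAT 3 [
    -- iteration 1/3 --
    RT 180: heading 180 -> 0
    RT 90: heading 0 -> 270
    BK 11: (11,-18) -> (11,-7) [heading=270, draw]
    -- iteration 2/3 --
    RT 180: heading 270 -> 90
    RT 90: heading 90 -> 0
    BK 11: (11,-7) -> (0,-7) [heading=0, draw]
    -- iteration 3/3 --
    RT 180: heading 0 -> 180
    RT 90: heading 180 -> 90
    BK 11: (0,-7) -> (0,-18) [heading=90, draw]
  ]
  -- iteration 4/4 --
  FD 7: (0,-18) -> (0,-11) [heading=90, draw]
  REPEAT 3 [
    -- iteration 1/3 --
    RT 180: heading 90 -> 270
    RT 90: heading 270 -> 180
    BK 11: (0,-11) -> (11,-11) [heading=180, draw]
    -- iteration 2/3 --
    RT 180: heading 180 -> 0
    RT 90: heading 0 -> 270
    BK 11: (11,-11) -> (11,0) [heading=270, draw]
    -- iteration 3/3 --
    RT 180: heading 270 -> 90
    RT 90: heading 90 -> 0
    BK 11: (11,0) -> (0,0) [heading=0, draw]
  ]
]
FD 2: (0,0) -> (2,0) [heading=0, draw]
Final: pos=(2,0), heading=0, 17 segment(s) drawn

Segment lengths:
  seg 1: (0,0) -> (7,0), length = 7
  seg 2: (7,0) -> (7,-11), length = 11
  seg 3: (7,-11) -> (18,-11), length = 11
  seg 4: (18,-11) -> (18,0), length = 11
  seg 5: (18,0) -> (18,-7), length = 7
  seg 6: (18,-7) -> (7,-7), length = 11
  seg 7: (7,-7) -> (7,-18), length = 11
  seg 8: (7,-18) -> (18,-18), length = 11
  seg 9: (18,-18) -> (11,-18), length = 7
  seg 10: (11,-18) -> (11,-7), length = 11
  seg 11: (11,-7) -> (0,-7), length = 11
  seg 12: (0,-7) -> (0,-18), length = 11
  seg 13: (0,-18) -> (0,-11), length = 7
  seg 14: (0,-11) -> (11,-11), length = 11
  seg 15: (11,-11) -> (11,0), length = 11
  seg 16: (11,0) -> (0,0), length = 11
  seg 17: (0,0) -> (2,0), length = 2
Total = 162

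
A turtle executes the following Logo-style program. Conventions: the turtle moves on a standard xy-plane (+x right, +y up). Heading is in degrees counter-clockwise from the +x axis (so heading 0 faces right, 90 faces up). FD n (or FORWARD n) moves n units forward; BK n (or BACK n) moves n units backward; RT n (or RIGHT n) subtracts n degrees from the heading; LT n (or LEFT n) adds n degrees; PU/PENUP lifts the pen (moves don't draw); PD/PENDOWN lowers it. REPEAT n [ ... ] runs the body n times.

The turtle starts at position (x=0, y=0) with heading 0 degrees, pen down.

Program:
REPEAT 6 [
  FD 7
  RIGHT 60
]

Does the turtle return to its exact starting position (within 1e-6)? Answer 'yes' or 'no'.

Answer: yes

Derivation:
Executing turtle program step by step:
Start: pos=(0,0), heading=0, pen down
REPEAT 6 [
  -- iteration 1/6 --
  FD 7: (0,0) -> (7,0) [heading=0, draw]
  RT 60: heading 0 -> 300
  -- iteration 2/6 --
  FD 7: (7,0) -> (10.5,-6.062) [heading=300, draw]
  RT 60: heading 300 -> 240
  -- iteration 3/6 --
  FD 7: (10.5,-6.062) -> (7,-12.124) [heading=240, draw]
  RT 60: heading 240 -> 180
  -- iteration 4/6 --
  FD 7: (7,-12.124) -> (0,-12.124) [heading=180, draw]
  RT 60: heading 180 -> 120
  -- iteration 5/6 --
  FD 7: (0,-12.124) -> (-3.5,-6.062) [heading=120, draw]
  RT 60: heading 120 -> 60
  -- iteration 6/6 --
  FD 7: (-3.5,-6.062) -> (0,0) [heading=60, draw]
  RT 60: heading 60 -> 0
]
Final: pos=(0,0), heading=0, 6 segment(s) drawn

Start position: (0, 0)
Final position: (0, 0)
Distance = 0; < 1e-6 -> CLOSED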